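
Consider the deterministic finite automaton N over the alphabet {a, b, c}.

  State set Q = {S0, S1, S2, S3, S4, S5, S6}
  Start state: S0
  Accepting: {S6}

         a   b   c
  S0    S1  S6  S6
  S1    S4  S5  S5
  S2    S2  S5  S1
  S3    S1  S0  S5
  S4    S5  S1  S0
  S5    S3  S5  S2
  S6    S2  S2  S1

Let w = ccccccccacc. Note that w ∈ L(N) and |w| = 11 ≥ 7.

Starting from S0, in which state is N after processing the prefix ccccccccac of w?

State sequence: S0 -c-> S6 -c-> S1 -c-> S5 -c-> S2 -c-> S1 -c-> S5 -c-> S2 -c-> S1 -a-> S4 -c-> S0

After reading 10 characters, N is in state S0.

S0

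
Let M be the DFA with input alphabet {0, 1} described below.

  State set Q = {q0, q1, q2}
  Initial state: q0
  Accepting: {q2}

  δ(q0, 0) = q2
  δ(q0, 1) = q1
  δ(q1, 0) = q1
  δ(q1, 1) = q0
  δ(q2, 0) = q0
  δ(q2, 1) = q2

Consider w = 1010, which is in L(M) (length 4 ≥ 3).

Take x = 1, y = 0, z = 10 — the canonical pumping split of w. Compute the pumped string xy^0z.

110

xy⁰z = xz = 1·10 = 110.
Reading y = 0 takes M from q1 back to q1, so after x the machine is still in q1, and z then leads to the accepting state q2. Hence 110 ∈ L(M).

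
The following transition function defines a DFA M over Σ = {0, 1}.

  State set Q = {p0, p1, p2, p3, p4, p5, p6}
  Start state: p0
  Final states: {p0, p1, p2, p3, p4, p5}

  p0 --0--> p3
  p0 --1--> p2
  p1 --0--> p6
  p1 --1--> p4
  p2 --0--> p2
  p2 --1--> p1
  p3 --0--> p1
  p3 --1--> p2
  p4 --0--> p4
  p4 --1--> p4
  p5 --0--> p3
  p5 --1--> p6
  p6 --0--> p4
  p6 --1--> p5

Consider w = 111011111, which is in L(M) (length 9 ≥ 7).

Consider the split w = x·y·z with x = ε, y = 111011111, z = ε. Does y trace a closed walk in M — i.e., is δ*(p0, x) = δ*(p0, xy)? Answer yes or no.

no

State sequence: p0 -1-> p2 -1-> p1 -1-> p4 -0-> p4 -1-> p4 -1-> p4 -1-> p4 -1-> p4 -1-> p4

After x (step 0): p0. After xy (step 9): p4.
They differ (p0 ≠ p4), so y is not a cycle from the state after x; this split is not the one the pumping-lemma construction produces, and pumping y need not keep the string in L(M).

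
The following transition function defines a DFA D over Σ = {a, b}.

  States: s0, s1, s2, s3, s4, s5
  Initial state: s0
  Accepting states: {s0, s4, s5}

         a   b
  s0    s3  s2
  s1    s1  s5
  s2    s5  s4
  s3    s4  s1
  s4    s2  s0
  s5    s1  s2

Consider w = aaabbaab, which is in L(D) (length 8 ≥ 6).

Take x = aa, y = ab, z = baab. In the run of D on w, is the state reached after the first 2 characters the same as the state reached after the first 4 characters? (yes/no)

yes

State sequence: s0 -a-> s3 -a-> s4 -a-> s2 -b-> s4

After x (step 2): s4. After xy (step 4): s4.
They match, so y = ab drives D around a cycle from s4 back to itself; pumping y any number of times keeps D in s4 before reading z, and xyⁱz ∈ L(D) for every i ≥ 0.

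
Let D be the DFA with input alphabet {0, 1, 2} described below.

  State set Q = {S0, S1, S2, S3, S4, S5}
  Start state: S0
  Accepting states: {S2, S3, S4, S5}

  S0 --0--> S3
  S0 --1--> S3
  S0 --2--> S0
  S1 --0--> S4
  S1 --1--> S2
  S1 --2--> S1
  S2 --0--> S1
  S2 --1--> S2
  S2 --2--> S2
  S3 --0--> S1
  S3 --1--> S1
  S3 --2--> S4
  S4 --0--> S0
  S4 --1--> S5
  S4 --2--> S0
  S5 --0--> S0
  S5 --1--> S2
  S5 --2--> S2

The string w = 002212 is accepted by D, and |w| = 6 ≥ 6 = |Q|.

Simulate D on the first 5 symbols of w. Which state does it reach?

S2

State sequence: S0 -0-> S3 -0-> S1 -2-> S1 -2-> S1 -1-> S2

After reading 5 characters, D is in state S2.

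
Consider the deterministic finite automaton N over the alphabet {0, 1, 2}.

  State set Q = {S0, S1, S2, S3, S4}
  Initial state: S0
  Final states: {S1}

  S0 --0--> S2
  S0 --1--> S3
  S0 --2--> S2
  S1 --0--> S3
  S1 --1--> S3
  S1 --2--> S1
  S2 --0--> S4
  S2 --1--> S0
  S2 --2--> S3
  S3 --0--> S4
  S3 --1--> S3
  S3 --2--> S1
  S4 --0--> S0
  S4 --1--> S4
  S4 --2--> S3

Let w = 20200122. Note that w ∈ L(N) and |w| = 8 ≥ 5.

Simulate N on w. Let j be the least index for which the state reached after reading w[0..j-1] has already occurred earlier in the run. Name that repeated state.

S4

State sequence: S0 -2-> S2 -0-> S4 -2-> S3 -0-> S4 -0-> S0 -1-> S3 -2-> S1 -2-> S1
First repeat at step 4: S4 was already visited.

The earliest repeat is at step j = 4: N is in S4, which it already visited at step i = 2.
The DFA has 5 states, so the proof of the pumping lemma guarantees a repeated state among the first 5+1 visited; the segment between the two visits is the pumpable y.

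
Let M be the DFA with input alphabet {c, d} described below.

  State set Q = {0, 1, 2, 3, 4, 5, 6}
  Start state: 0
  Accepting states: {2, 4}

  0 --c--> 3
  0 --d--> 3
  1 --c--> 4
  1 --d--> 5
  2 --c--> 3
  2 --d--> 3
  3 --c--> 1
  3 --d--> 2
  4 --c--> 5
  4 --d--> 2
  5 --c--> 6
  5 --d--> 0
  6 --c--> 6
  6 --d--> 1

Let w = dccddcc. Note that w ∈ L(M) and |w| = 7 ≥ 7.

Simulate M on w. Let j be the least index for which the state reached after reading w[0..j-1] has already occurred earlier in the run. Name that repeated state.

State sequence: 0 -d-> 3 -c-> 1 -c-> 4 -d-> 2 -d-> 3 -c-> 1 -c-> 4
First repeat at step 5: 3 was already visited.

The earliest repeat is at step j = 5: M is in 3, which it already visited at step i = 1.
Since M has 7 states, any run of length ≥ 7 visits 7+1 states, so by pigeonhole some state repeats within the first 7 steps — that repeat gives the pumpable loop.

3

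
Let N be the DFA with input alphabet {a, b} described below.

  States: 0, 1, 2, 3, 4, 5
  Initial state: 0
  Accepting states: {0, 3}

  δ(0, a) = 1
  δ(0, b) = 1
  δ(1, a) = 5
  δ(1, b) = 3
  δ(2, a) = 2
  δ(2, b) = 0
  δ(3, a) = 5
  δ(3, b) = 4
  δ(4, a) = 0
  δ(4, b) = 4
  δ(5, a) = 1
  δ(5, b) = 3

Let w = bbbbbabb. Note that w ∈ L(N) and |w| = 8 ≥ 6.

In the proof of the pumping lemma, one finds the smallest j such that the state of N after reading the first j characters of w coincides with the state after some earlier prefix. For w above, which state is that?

4

Run of N on w = b b b b b a b b:
  step 0: 0  (start)
  step 1: 1  (read b: 0→1)
  step 2: 3  (read b: 1→3)
  step 3: 4  (read b: 3→4)
  step 4: 4  (read b: 4→4)   ← first repeat (4 seen earlier)
  step 5: 4  (read b: 4→4)
  step 6: 0  (read a: 4→0)
  step 7: 1  (read b: 0→1)
  step 8: 3  (read b: 1→3)

The earliest repeat is at step j = 4: N is in 4, which it already visited at step i = 3.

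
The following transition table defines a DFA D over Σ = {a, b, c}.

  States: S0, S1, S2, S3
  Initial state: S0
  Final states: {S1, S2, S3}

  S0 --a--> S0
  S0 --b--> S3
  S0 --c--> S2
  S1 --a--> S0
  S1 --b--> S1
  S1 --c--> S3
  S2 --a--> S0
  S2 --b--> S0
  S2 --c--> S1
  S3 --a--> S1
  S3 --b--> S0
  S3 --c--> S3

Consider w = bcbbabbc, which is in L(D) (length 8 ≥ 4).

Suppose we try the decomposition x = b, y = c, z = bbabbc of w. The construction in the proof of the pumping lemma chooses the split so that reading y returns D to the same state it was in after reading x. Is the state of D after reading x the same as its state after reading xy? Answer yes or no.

State sequence: S0 -b-> S3 -c-> S3

After x (step 1): S3. After xy (step 2): S3.
They match, so y = c drives D around a cycle from S3 back to itself; pumping y any number of times keeps D in S3 before reading z, and xyⁱz ∈ L(D) for every i ≥ 0.

yes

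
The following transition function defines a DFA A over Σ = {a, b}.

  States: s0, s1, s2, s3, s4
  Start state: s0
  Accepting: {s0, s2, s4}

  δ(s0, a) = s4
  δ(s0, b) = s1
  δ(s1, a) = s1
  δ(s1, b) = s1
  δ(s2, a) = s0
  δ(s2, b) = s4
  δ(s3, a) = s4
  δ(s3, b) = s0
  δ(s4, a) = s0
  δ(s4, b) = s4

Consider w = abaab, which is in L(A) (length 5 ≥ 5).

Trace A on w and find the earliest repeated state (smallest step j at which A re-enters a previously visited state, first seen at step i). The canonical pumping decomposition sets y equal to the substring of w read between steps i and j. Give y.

Run of A on w = a b a a b:
  step 0: s0  (start)
  step 1: s4  (read a: s0→s4)
  step 2: s4  (read b: s4→s4)   ← first repeat (s4 seen earlier)
  step 3: s0  (read a: s4→s0)
  step 4: s4  (read a: s0→s4)
  step 5: s4  (read b: s4→s4)

So i = 1, j = 2, giving x = w[0:1] = a, y = w[1:2] = b, z = w[2:5] = aab.
Check: |xy| = 2 ≤ 5 and |y| = 1 ≥ 1. Reading y takes A from s4 back to s4, so every xyⁱz is accepted.
The DFA has 5 states, so the proof of the pumping lemma guarantees a repeated state among the first 5+1 visited; the segment between the two visits is the pumpable y.

b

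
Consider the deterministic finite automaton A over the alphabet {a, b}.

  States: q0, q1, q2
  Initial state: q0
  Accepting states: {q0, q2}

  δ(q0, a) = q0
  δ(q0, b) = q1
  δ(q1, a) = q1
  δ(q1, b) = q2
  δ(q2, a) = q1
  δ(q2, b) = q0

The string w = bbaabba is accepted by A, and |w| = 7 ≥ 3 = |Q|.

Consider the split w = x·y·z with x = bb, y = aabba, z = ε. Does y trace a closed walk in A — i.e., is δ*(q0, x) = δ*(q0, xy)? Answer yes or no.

no

State sequence: q0 -b-> q1 -b-> q2 -a-> q1 -a-> q1 -b-> q2 -b-> q0 -a-> q0

After x (step 2): q2. After xy (step 7): q0.
They differ (q2 ≠ q0), so y is not a cycle from the state after x; this split is not the one the pumping-lemma construction produces, and pumping y need not keep the string in L(A).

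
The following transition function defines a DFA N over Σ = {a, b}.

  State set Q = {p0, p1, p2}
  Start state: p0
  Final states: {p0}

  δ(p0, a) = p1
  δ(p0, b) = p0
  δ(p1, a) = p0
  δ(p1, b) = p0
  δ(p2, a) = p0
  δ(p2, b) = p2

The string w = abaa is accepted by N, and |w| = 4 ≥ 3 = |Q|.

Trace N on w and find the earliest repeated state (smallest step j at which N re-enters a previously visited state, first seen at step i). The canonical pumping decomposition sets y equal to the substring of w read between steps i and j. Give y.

ab

State sequence: p0 -a-> p1 -b-> p0 -a-> p1 -a-> p0
First repeat at step 2: p0 was already visited.

So i = 0, j = 2, giving x = w[0:0] = ε, y = w[0:2] = ab, z = w[2:4] = aa.
Check: |xy| = 2 ≤ 3 and |y| = 2 ≥ 1. Reading y takes N from p0 back to p0, so every xyⁱz is accepted.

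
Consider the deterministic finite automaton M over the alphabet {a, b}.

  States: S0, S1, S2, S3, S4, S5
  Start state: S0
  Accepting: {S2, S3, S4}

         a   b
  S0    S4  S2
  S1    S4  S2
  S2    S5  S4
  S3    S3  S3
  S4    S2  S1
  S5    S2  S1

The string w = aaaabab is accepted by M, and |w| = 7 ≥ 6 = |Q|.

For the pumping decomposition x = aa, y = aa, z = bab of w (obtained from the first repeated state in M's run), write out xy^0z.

xy⁰z = xz = aa·bab = aabab.
Reading y = aa takes M from S2 back to S2, so after x the machine is still in S2, and z then leads to the accepting state S4. Hence aabab ∈ L(M).

aabab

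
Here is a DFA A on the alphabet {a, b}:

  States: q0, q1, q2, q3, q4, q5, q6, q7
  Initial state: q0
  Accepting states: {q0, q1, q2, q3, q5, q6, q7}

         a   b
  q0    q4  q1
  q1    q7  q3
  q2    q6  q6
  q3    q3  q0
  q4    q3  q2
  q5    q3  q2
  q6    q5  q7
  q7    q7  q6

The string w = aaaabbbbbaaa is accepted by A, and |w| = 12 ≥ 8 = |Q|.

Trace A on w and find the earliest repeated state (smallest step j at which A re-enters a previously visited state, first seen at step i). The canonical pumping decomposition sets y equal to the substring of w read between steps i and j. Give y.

a

State sequence: q0 -a-> q4 -a-> q3 -a-> q3 -a-> q3 -b-> q0 -b-> q1 -b-> q3 -b-> q0 -b-> q1 -a-> q7 -a-> q7 -a-> q7
First repeat at step 3: q3 was already visited.

So i = 2, j = 3, giving x = w[0:2] = aa, y = w[2:3] = a, z = w[3:12] = abbbbbaaa.
Check: |xy| = 3 ≤ 8 and |y| = 1 ≥ 1. Reading y takes A from q3 back to q3, so every xyⁱz is accepted.
With |Q| = 8, pigeonhole forces a state repeat no later than step 8; the substring read between the first and second visits to that state can be pumped.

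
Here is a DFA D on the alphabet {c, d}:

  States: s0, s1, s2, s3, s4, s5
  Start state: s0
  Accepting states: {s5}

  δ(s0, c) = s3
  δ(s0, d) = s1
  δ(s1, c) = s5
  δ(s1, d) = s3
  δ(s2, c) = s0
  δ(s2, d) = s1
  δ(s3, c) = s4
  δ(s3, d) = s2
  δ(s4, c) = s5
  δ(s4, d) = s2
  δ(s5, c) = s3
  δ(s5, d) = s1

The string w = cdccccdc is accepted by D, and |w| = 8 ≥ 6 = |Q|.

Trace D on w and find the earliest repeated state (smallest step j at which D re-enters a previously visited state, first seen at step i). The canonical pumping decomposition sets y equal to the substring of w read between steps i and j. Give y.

Run of D on w = c d c c c c d c:
  step 0: s0  (start)
  step 1: s3  (read c: s0→s3)
  step 2: s2  (read d: s3→s2)
  step 3: s0  (read c: s2→s0)   ← first repeat (s0 seen earlier)
  step 4: s3  (read c: s0→s3)
  step 5: s4  (read c: s3→s4)
  step 6: s5  (read c: s4→s5)
  step 7: s1  (read d: s5→s1)
  step 8: s5  (read c: s1→s5)

So i = 0, j = 3, giving x = w[0:0] = ε, y = w[0:3] = cdc, z = w[3:8] = cccdc.
Check: |xy| = 3 ≤ 6 and |y| = 3 ≥ 1. Reading y takes D from s0 back to s0, so every xyⁱz is accepted.
Since D has 6 states, any run of length ≥ 6 visits 6+1 states, so by pigeonhole some state repeats within the first 6 steps — that repeat gives the pumpable loop.

cdc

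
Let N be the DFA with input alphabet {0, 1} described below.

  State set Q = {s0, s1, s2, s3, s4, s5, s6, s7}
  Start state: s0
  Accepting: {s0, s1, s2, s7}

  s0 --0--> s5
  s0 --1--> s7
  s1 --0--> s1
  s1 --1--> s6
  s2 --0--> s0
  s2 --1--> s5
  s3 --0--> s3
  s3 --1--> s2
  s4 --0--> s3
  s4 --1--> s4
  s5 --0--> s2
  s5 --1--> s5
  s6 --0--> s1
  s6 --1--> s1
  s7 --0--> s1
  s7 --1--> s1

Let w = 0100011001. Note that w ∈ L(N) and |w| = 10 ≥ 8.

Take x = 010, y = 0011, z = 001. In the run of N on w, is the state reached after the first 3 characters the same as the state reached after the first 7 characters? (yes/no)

Run of N on the first 7 characters of w = 0 1 0 0 0 1 1:
  step 0: s0  (start)
  step 1: s5  (read 0: s0→s5)
  step 2: s5  (read 1: s5→s5)
  step 3: s2  (read 0: s5→s2)
  step 4: s0  (read 0: s2→s0)
  step 5: s5  (read 0: s0→s5)
  step 6: s5  (read 1: s5→s5)
  step 7: s5  (read 1: s5→s5)

After x (step 3): s2. After xy (step 7): s5.
They differ (s2 ≠ s5), so y is not a cycle from the state after x; this split is not the one the pumping-lemma construction produces, and pumping y need not keep the string in L(N).

no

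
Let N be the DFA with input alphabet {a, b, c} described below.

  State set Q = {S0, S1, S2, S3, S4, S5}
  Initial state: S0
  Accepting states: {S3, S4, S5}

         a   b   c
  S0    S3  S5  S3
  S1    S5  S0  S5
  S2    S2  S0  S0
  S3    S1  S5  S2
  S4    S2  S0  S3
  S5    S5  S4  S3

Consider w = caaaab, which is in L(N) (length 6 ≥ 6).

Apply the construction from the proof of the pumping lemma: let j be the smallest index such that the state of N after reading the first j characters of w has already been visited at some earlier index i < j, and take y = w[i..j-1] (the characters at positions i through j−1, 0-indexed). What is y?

Run of N on w = c a a a a b:
  step 0: S0  (start)
  step 1: S3  (read c: S0→S3)
  step 2: S1  (read a: S3→S1)
  step 3: S5  (read a: S1→S5)
  step 4: S5  (read a: S5→S5)   ← first repeat (S5 seen earlier)
  step 5: S5  (read a: S5→S5)
  step 6: S4  (read b: S5→S4)

So i = 3, j = 4, giving x = w[0:3] = caa, y = w[3:4] = a, z = w[4:6] = ab.
Check: |xy| = 4 ≤ 6 and |y| = 1 ≥ 1. Reading y takes N from S5 back to S5, so every xyⁱz is accepted.

a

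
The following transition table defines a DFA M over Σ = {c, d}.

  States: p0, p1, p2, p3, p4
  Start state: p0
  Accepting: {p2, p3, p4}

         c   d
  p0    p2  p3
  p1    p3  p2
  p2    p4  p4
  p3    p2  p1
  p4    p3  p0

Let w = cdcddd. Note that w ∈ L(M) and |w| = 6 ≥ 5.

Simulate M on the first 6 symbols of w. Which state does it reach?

Run of M on the first 6 characters of w = c d c d d d:
  step 0: p0  (start)
  step 1: p2  (read c: p0→p2)
  step 2: p4  (read d: p2→p4)
  step 3: p3  (read c: p4→p3)
  step 4: p1  (read d: p3→p1)
  step 5: p2  (read d: p1→p2)
  step 6: p4  (read d: p2→p4)

After reading 6 characters, M is in state p4.

p4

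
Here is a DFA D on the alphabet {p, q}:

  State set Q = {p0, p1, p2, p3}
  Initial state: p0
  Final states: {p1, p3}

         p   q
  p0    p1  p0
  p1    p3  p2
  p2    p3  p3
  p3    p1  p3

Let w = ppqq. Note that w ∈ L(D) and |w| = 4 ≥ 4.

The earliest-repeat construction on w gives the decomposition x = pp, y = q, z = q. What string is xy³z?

ppqqqq

xy^3z = pp·q·q·q·q = ppqqqq.
Reading y = q takes D from p3 back to p3, so after x·y·y·y the machine is still in p3, and z then leads to the accepting state p3. Hence ppqqqq ∈ L(D).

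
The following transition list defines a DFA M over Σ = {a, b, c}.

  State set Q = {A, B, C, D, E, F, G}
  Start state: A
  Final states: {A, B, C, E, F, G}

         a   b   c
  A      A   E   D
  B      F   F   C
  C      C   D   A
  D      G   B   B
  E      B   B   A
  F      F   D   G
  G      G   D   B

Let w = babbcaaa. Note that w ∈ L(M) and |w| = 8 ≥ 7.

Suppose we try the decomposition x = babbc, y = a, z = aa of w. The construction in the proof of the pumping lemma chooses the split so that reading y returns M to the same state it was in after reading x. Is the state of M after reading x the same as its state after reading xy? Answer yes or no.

no

State sequence: A -b-> E -a-> B -b-> F -b-> D -c-> B -a-> F

After x (step 5): B. After xy (step 6): F.
They differ (B ≠ F), so y is not a cycle from the state after x; this split is not the one the pumping-lemma construction produces, and pumping y need not keep the string in L(M).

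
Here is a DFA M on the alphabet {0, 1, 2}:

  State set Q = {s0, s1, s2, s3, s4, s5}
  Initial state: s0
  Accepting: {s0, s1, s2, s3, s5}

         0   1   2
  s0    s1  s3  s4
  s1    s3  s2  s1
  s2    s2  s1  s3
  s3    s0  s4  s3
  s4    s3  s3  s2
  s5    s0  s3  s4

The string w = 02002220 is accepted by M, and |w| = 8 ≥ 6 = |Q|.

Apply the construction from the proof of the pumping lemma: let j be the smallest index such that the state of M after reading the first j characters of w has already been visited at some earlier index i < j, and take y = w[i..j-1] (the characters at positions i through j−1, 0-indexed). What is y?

2

Run of M on w = 0 2 0 0 2 2 2 0:
  step 0: s0  (start)
  step 1: s1  (read 0: s0→s1)
  step 2: s1  (read 2: s1→s1)   ← first repeat (s1 seen earlier)
  step 3: s3  (read 0: s1→s3)
  step 4: s0  (read 0: s3→s0)
  step 5: s4  (read 2: s0→s4)
  step 6: s2  (read 2: s4→s2)
  step 7: s3  (read 2: s2→s3)
  step 8: s0  (read 0: s3→s0)

So i = 1, j = 2, giving x = w[0:1] = 0, y = w[1:2] = 2, z = w[2:8] = 002220.
Check: |xy| = 2 ≤ 6 and |y| = 1 ≥ 1. Reading y takes M from s1 back to s1, so every xyⁱz is accepted.
With |Q| = 6, pigeonhole forces a state repeat no later than step 6; the substring read between the first and second visits to that state can be pumped.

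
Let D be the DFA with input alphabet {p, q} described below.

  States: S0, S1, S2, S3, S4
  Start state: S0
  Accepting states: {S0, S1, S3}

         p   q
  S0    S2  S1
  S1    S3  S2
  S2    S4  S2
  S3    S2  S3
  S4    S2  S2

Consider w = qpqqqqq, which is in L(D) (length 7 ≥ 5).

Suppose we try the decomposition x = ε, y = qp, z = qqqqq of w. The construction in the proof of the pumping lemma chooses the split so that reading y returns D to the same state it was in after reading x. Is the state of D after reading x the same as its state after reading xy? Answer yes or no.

no

Run of D on the first 2 characters of w = q p:
  step 0: S0  (start)
  step 1: S1  (read q: S0→S1)
  step 2: S3  (read p: S1→S3)

After x (step 0): S0. After xy (step 2): S3.
They differ (S0 ≠ S3), so y is not a cycle from the state after x; this split is not the one the pumping-lemma construction produces, and pumping y need not keep the string in L(D).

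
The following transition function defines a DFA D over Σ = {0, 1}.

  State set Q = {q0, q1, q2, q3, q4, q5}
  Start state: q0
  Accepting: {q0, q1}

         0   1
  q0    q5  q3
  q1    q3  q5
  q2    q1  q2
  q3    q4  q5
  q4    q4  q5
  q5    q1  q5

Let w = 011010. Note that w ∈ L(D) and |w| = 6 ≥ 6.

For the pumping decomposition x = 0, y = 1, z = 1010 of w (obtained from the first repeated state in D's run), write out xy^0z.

01010

xy⁰z = xz = 0·1010 = 01010.
Reading y = 1 takes D from q5 back to q5, so after x the machine is still in q5, and z then leads to the accepting state q1. Hence 01010 ∈ L(D).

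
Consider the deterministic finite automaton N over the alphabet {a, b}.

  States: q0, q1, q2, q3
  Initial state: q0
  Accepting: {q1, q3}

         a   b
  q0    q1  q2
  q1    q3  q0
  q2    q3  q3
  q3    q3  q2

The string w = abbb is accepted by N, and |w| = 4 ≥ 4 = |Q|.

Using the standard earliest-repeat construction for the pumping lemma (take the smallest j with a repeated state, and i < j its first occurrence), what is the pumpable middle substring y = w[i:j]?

ab

State sequence: q0 -a-> q1 -b-> q0 -b-> q2 -b-> q3
First repeat at step 2: q0 was already visited.

So i = 0, j = 2, giving x = w[0:0] = ε, y = w[0:2] = ab, z = w[2:4] = bb.
Check: |xy| = 2 ≤ 4 and |y| = 2 ≥ 1. Reading y takes N from q0 back to q0, so every xyⁱz is accepted.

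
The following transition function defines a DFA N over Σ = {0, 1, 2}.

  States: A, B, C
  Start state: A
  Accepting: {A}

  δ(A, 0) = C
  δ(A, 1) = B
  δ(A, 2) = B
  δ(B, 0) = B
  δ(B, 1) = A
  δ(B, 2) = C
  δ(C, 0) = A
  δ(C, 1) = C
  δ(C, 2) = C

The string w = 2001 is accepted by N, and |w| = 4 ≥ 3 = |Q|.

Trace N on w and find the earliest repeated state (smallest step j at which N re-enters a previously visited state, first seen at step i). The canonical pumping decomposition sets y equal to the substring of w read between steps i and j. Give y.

0

State sequence: A -2-> B -0-> B -0-> B -1-> A
First repeat at step 2: B was already visited.

So i = 1, j = 2, giving x = w[0:1] = 2, y = w[1:2] = 0, z = w[2:4] = 01.
Check: |xy| = 2 ≤ 3 and |y| = 1 ≥ 1. Reading y takes N from B back to B, so every xyⁱz is accepted.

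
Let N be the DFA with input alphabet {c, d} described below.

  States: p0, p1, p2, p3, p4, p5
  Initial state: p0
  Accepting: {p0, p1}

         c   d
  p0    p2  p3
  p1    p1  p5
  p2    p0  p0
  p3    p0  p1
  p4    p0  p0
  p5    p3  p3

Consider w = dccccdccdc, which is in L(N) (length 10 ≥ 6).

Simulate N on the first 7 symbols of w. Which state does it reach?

State sequence: p0 -d-> p3 -c-> p0 -c-> p2 -c-> p0 -c-> p2 -d-> p0 -c-> p2

After reading 7 characters, N is in state p2.

p2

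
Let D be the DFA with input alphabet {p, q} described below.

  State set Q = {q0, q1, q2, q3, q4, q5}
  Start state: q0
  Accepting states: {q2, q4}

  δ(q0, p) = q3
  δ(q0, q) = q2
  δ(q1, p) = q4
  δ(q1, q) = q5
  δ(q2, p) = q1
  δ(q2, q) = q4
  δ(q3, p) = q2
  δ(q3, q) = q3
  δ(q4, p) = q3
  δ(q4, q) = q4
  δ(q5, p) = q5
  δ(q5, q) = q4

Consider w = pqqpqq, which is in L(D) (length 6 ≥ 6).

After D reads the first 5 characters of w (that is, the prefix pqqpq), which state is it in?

q4

State sequence: q0 -p-> q3 -q-> q3 -q-> q3 -p-> q2 -q-> q4

After reading 5 characters, D is in state q4.
(This kind of state-tracing is the core of the pumping-lemma construction: with 6 states, pigeonhole forces a repeat within the first 6 steps.)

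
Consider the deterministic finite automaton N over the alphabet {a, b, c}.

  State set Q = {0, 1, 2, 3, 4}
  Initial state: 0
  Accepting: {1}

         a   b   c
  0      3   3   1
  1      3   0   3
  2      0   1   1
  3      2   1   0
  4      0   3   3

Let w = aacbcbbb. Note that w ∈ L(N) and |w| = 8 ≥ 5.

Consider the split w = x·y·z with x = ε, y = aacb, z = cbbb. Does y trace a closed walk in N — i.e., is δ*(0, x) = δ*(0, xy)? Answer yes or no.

yes

Run of N on the first 4 characters of w = a a c b:
  step 0: 0  (start)
  step 1: 3  (read a: 0→3)
  step 2: 2  (read a: 3→2)
  step 3: 1  (read c: 2→1)
  step 4: 0  (read b: 1→0)

After x (step 0): 0. After xy (step 4): 0.
They match, so y = aacb drives N around a cycle from 0 back to itself; pumping y any number of times keeps N in 0 before reading z, and xyⁱz ∈ L(N) for every i ≥ 0.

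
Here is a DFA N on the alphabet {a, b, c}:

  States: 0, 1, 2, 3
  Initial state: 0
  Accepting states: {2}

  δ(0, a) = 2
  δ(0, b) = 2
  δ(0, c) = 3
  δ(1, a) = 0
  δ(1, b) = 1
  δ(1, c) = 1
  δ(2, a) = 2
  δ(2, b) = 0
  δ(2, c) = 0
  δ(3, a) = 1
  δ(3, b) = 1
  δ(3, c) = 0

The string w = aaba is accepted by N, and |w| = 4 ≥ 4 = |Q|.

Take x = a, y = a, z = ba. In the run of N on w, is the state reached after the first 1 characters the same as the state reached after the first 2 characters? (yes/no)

State sequence: 0 -a-> 2 -a-> 2

After x (step 1): 2. After xy (step 2): 2.
They match, so y = a drives N around a cycle from 2 back to itself; pumping y any number of times keeps N in 2 before reading z, and xyⁱz ∈ L(N) for every i ≥ 0.

yes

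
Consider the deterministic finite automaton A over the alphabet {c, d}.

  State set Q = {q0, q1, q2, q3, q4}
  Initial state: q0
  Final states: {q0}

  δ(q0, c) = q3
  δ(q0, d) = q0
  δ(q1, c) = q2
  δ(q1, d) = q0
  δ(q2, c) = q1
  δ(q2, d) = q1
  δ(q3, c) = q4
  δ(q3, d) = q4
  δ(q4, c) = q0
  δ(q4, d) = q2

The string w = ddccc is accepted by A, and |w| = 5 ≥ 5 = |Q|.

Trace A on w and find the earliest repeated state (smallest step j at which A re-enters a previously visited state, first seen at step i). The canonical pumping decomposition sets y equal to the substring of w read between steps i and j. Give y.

d

Run of A on w = d d c c c:
  step 0: q0  (start)
  step 1: q0  (read d: q0→q0)   ← first repeat (q0 seen earlier)
  step 2: q0  (read d: q0→q0)
  step 3: q3  (read c: q0→q3)
  step 4: q4  (read c: q3→q4)
  step 5: q0  (read c: q4→q0)

So i = 0, j = 1, giving x = w[0:0] = ε, y = w[0:1] = d, z = w[1:5] = dccc.
Check: |xy| = 1 ≤ 5 and |y| = 1 ≥ 1. Reading y takes A from q0 back to q0, so every xyⁱz is accepted.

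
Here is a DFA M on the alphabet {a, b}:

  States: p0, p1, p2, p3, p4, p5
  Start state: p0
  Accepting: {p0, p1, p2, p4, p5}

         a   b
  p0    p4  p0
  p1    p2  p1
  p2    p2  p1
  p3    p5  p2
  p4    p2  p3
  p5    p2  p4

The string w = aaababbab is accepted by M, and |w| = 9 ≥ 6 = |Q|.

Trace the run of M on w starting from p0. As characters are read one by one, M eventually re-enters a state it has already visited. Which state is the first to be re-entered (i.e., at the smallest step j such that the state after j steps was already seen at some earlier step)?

Run of M on w = a a a b a b b a b:
  step 0: p0  (start)
  step 1: p4  (read a: p0→p4)
  step 2: p2  (read a: p4→p2)
  step 3: p2  (read a: p2→p2)   ← first repeat (p2 seen earlier)
  step 4: p1  (read b: p2→p1)
  step 5: p2  (read a: p1→p2)
  step 6: p1  (read b: p2→p1)
  step 7: p1  (read b: p1→p1)
  step 8: p2  (read a: p1→p2)
  step 9: p1  (read b: p2→p1)

The earliest repeat is at step j = 3: M is in p2, which it already visited at step i = 2.
The DFA has 6 states, so the proof of the pumping lemma guarantees a repeated state among the first 6+1 visited; the segment between the two visits is the pumpable y.

p2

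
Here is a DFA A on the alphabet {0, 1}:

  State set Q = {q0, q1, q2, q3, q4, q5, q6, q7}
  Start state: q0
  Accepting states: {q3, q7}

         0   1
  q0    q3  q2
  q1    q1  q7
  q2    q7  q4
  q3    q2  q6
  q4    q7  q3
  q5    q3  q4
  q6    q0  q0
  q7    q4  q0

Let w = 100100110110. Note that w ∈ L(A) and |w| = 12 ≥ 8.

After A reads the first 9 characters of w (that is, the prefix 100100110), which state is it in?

q7

Run of A on the first 9 characters of w = 1 0 0 1 0 0 1 1 0:
  step 0: q0  (start)
  step 1: q2  (read 1: q0→q2)
  step 2: q7  (read 0: q2→q7)
  step 3: q4  (read 0: q7→q4)
  step 4: q3  (read 1: q4→q3)
  step 5: q2  (read 0: q3→q2)
  step 6: q7  (read 0: q2→q7)
  step 7: q0  (read 1: q7→q0)
  step 8: q2  (read 1: q0→q2)
  step 9: q7  (read 0: q2→q7)

After reading 9 characters, A is in state q7.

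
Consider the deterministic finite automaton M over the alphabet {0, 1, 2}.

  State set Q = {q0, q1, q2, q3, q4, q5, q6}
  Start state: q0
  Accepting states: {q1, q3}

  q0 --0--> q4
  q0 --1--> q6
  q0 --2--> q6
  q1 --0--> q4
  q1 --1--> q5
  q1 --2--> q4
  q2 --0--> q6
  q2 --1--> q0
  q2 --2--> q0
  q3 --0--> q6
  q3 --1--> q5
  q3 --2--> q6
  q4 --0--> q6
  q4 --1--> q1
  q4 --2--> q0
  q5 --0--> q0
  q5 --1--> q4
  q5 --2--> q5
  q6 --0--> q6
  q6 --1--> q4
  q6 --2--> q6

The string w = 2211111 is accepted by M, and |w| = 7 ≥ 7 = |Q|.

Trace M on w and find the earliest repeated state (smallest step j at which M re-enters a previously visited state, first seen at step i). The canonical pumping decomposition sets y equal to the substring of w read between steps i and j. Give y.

2

State sequence: q0 -2-> q6 -2-> q6 -1-> q4 -1-> q1 -1-> q5 -1-> q4 -1-> q1
First repeat at step 2: q6 was already visited.

So i = 1, j = 2, giving x = w[0:1] = 2, y = w[1:2] = 2, z = w[2:7] = 11111.
Check: |xy| = 2 ≤ 7 and |y| = 1 ≥ 1. Reading y takes M from q6 back to q6, so every xyⁱz is accepted.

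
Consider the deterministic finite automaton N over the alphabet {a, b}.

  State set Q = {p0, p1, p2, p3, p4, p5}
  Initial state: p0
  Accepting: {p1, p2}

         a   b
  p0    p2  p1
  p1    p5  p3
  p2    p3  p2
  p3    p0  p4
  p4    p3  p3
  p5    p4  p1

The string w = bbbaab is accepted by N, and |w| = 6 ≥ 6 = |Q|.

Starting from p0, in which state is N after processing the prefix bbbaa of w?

State sequence: p0 -b-> p1 -b-> p3 -b-> p4 -a-> p3 -a-> p0

After reading 5 characters, N is in state p0.

p0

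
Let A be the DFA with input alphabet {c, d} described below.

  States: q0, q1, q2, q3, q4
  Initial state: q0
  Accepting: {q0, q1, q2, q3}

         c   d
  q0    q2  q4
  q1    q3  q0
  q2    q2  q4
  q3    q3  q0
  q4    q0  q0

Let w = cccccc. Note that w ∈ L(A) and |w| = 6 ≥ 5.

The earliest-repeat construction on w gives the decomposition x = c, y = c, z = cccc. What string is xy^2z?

xy^2z = c·c·c·cccc = ccccccc.
Reading y = c takes A from q2 back to q2, so after x·y·y the machine is still in q2, and z then leads to the accepting state q2. Hence ccccccc ∈ L(A).

ccccccc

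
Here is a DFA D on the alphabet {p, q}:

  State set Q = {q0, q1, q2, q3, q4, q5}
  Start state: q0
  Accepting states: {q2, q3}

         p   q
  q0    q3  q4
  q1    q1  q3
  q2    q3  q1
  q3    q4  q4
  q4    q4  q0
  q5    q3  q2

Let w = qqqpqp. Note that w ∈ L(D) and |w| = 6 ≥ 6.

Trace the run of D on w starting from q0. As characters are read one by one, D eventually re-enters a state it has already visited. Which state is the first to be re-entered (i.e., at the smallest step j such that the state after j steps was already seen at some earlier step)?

State sequence: q0 -q-> q4 -q-> q0 -q-> q4 -p-> q4 -q-> q0 -p-> q3
First repeat at step 2: q0 was already visited.

The earliest repeat is at step j = 2: D is in q0, which it already visited at step i = 0.
Pumping length from the standard proof: p = 6 (the number of states). The repeated state found above gives |xy| = j ≤ 6 and |y| = j − i ≥ 1.

q0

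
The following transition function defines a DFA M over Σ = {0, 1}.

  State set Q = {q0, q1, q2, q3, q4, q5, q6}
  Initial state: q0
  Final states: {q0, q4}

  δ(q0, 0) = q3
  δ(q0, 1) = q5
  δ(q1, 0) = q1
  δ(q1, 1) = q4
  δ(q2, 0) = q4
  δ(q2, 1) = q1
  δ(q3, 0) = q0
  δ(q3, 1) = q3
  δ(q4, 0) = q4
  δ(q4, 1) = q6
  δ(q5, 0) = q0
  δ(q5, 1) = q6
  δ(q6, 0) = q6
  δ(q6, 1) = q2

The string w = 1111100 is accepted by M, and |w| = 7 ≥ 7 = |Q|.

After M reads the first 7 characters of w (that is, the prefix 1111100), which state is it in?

Run of M on the first 7 characters of w = 1 1 1 1 1 0 0:
  step 0: q0  (start)
  step 1: q5  (read 1: q0→q5)
  step 2: q6  (read 1: q5→q6)
  step 3: q2  (read 1: q6→q2)
  step 4: q1  (read 1: q2→q1)
  step 5: q4  (read 1: q1→q4)
  step 6: q4  (read 0: q4→q4)
  step 7: q4  (read 0: q4→q4)

After reading 7 characters, M is in state q4.

q4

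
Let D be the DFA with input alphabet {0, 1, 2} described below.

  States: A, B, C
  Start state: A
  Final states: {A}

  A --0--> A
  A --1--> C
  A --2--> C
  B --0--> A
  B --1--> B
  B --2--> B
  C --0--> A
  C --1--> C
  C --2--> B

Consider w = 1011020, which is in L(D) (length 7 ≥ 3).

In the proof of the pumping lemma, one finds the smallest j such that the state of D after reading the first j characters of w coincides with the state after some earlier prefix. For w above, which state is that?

Run of D on w = 1 0 1 1 0 2 0:
  step 0: A  (start)
  step 1: C  (read 1: A→C)
  step 2: A  (read 0: C→A)   ← first repeat (A seen earlier)
  step 3: C  (read 1: A→C)
  step 4: C  (read 1: C→C)
  step 5: A  (read 0: C→A)
  step 6: C  (read 2: A→C)
  step 7: A  (read 0: C→A)

The earliest repeat is at step j = 2: D is in A, which it already visited at step i = 0.

A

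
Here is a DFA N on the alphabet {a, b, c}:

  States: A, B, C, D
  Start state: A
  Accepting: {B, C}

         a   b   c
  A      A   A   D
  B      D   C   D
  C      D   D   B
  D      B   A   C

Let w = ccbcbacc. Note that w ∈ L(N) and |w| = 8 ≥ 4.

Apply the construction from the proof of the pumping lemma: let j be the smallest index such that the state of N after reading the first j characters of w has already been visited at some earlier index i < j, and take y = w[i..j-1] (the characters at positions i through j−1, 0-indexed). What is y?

State sequence: A -c-> D -c-> C -b-> D -c-> C -b-> D -a-> B -c-> D -c-> C
First repeat at step 3: D was already visited.

So i = 1, j = 3, giving x = w[0:1] = c, y = w[1:3] = cb, z = w[3:8] = cbacc.
Check: |xy| = 3 ≤ 4 and |y| = 2 ≥ 1. Reading y takes N from D back to D, so every xyⁱz is accepted.
Pumping length from the standard proof: p = 4 (the number of states). The repeated state found above gives |xy| = j ≤ 4 and |y| = j − i ≥ 1.

cb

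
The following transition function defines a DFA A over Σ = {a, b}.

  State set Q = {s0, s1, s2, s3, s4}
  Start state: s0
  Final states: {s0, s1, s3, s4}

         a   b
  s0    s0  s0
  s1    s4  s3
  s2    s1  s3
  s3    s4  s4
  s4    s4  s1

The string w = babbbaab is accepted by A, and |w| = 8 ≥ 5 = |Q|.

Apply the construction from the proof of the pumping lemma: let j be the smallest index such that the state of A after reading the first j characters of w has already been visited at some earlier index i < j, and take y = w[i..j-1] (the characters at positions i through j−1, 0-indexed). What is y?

b

State sequence: s0 -b-> s0 -a-> s0 -b-> s0 -b-> s0 -b-> s0 -a-> s0 -a-> s0 -b-> s0
First repeat at step 1: s0 was already visited.

So i = 0, j = 1, giving x = w[0:0] = ε, y = w[0:1] = b, z = w[1:8] = abbbaab.
Check: |xy| = 1 ≤ 5 and |y| = 1 ≥ 1. Reading y takes A from s0 back to s0, so every xyⁱz is accepted.
Since A has 5 states, any run of length ≥ 5 visits 5+1 states, so by pigeonhole some state repeats within the first 5 steps — that repeat gives the pumpable loop.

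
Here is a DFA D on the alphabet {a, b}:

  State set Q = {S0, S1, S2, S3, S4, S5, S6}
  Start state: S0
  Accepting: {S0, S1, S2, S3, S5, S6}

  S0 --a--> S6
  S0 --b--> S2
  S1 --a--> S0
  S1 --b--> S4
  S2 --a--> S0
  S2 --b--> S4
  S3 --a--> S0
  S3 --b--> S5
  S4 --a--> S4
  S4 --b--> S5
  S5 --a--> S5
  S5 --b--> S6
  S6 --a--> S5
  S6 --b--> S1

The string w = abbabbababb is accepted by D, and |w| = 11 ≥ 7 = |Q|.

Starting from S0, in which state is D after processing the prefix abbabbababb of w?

State sequence: S0 -a-> S6 -b-> S1 -b-> S4 -a-> S4 -b-> S5 -b-> S6 -a-> S5 -b-> S6 -a-> S5 -b-> S6 -b-> S1

After reading 11 characters, D is in state S1.

S1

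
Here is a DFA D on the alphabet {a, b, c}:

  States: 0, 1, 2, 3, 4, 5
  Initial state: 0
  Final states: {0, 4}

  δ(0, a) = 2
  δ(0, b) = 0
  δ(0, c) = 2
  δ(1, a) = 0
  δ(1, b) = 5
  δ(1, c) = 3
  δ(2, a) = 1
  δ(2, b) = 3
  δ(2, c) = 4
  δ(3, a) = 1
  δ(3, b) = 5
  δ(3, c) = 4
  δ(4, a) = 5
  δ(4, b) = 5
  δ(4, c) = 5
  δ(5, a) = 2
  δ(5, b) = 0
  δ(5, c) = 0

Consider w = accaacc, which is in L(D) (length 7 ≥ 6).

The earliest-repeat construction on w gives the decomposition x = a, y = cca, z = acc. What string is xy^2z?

accaccaacc

xy^2z = a·cca·cca·acc = accaccaacc.
Reading y = cca takes D from 2 back to 2, so after x·y·y the machine is still in 2, and z then leads to the accepting state 4. Hence accaccaacc ∈ L(D).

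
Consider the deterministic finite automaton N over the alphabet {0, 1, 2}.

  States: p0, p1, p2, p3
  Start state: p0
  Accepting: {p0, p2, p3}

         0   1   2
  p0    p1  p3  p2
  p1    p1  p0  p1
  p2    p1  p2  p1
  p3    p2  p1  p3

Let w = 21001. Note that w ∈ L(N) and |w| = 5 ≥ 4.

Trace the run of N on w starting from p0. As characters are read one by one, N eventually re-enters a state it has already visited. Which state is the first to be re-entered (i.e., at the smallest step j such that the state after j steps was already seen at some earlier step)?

Run of N on w = 2 1 0 0 1:
  step 0: p0  (start)
  step 1: p2  (read 2: p0→p2)
  step 2: p2  (read 1: p2→p2)   ← first repeat (p2 seen earlier)
  step 3: p1  (read 0: p2→p1)
  step 4: p1  (read 0: p1→p1)
  step 5: p0  (read 1: p1→p0)

The earliest repeat is at step j = 2: N is in p2, which it already visited at step i = 1.
The DFA has 4 states, so the proof of the pumping lemma guarantees a repeated state among the first 4+1 visited; the segment between the two visits is the pumpable y.

p2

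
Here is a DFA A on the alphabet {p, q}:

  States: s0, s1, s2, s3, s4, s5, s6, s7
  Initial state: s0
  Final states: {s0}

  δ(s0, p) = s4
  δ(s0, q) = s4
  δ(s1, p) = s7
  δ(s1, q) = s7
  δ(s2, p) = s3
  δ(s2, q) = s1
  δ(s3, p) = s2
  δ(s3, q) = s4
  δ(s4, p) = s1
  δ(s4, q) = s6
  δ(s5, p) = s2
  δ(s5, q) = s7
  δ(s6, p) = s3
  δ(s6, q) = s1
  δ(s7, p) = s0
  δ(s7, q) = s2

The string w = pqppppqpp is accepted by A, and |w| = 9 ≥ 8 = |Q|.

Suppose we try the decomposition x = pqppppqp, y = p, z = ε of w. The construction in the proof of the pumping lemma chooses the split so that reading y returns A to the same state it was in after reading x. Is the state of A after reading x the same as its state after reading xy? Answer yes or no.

State sequence: s0 -p-> s4 -q-> s6 -p-> s3 -p-> s2 -p-> s3 -p-> s2 -q-> s1 -p-> s7 -p-> s0

After x (step 8): s7. After xy (step 9): s0.
They differ (s7 ≠ s0), so y is not a cycle from the state after x; this split is not the one the pumping-lemma construction produces, and pumping y need not keep the string in L(A).

no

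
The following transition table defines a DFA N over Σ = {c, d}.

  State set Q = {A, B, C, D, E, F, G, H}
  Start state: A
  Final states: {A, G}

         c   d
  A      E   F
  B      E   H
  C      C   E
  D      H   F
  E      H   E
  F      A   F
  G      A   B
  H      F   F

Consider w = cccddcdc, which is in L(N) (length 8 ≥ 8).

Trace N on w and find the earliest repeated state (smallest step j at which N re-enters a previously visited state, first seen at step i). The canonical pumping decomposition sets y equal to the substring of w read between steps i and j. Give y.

d

State sequence: A -c-> E -c-> H -c-> F -d-> F -d-> F -c-> A -d-> F -c-> A
First repeat at step 4: F was already visited.

So i = 3, j = 4, giving x = w[0:3] = ccc, y = w[3:4] = d, z = w[4:8] = dcdc.
Check: |xy| = 4 ≤ 8 and |y| = 1 ≥ 1. Reading y takes N from F back to F, so every xyⁱz is accepted.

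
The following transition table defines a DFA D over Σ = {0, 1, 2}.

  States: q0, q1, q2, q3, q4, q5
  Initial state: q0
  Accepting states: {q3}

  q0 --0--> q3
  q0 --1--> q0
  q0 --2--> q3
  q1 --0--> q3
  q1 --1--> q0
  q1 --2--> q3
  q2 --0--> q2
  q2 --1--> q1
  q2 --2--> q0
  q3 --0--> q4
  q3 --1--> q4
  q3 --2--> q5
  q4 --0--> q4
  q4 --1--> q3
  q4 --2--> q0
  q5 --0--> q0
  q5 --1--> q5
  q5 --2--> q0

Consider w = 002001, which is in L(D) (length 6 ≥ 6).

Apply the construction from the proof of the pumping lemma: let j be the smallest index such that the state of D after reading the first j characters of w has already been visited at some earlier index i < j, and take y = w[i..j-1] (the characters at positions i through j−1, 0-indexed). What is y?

Run of D on w = 0 0 2 0 0 1:
  step 0: q0  (start)
  step 1: q3  (read 0: q0→q3)
  step 2: q4  (read 0: q3→q4)
  step 3: q0  (read 2: q4→q0)   ← first repeat (q0 seen earlier)
  step 4: q3  (read 0: q0→q3)
  step 5: q4  (read 0: q3→q4)
  step 6: q3  (read 1: q4→q3)

So i = 0, j = 3, giving x = w[0:0] = ε, y = w[0:3] = 002, z = w[3:6] = 001.
Check: |xy| = 3 ≤ 6 and |y| = 3 ≥ 1. Reading y takes D from q0 back to q0, so every xyⁱz is accepted.
Since D has 6 states, any run of length ≥ 6 visits 6+1 states, so by pigeonhole some state repeats within the first 6 steps — that repeat gives the pumpable loop.

002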